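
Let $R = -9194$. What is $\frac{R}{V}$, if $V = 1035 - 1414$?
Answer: $\frac{9194}{379} \approx 24.259$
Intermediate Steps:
$V = -379$
$\frac{R}{V} = - \frac{9194}{-379} = \left(-9194\right) \left(- \frac{1}{379}\right) = \frac{9194}{379}$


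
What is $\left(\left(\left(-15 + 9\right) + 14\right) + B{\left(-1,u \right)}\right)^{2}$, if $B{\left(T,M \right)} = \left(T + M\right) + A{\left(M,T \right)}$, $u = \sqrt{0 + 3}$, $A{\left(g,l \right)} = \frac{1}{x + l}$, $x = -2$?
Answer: $\frac{427}{9} + \frac{40 \sqrt{3}}{3} \approx 70.538$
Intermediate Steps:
$A{\left(g,l \right)} = \frac{1}{-2 + l}$
$u = \sqrt{3} \approx 1.732$
$B{\left(T,M \right)} = M + T + \frac{1}{-2 + T}$ ($B{\left(T,M \right)} = \left(T + M\right) + \frac{1}{-2 + T} = \left(M + T\right) + \frac{1}{-2 + T} = M + T + \frac{1}{-2 + T}$)
$\left(\left(\left(-15 + 9\right) + 14\right) + B{\left(-1,u \right)}\right)^{2} = \left(\left(\left(-15 + 9\right) + 14\right) + \frac{1 + \left(-2 - 1\right) \left(\sqrt{3} - 1\right)}{-2 - 1}\right)^{2} = \left(\left(-6 + 14\right) + \frac{1 - 3 \left(-1 + \sqrt{3}\right)}{-3}\right)^{2} = \left(8 - \frac{1 + \left(3 - 3 \sqrt{3}\right)}{3}\right)^{2} = \left(8 - \frac{4 - 3 \sqrt{3}}{3}\right)^{2} = \left(8 - \left(\frac{4}{3} - \sqrt{3}\right)\right)^{2} = \left(\frac{20}{3} + \sqrt{3}\right)^{2}$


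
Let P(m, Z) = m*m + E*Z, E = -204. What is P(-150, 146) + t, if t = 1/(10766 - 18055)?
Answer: -53093077/7289 ≈ -7284.0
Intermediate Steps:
P(m, Z) = m**2 - 204*Z (P(m, Z) = m*m - 204*Z = m**2 - 204*Z)
t = -1/7289 (t = 1/(-7289) = -1/7289 ≈ -0.00013719)
P(-150, 146) + t = ((-150)**2 - 204*146) - 1/7289 = (22500 - 29784) - 1/7289 = -7284 - 1/7289 = -53093077/7289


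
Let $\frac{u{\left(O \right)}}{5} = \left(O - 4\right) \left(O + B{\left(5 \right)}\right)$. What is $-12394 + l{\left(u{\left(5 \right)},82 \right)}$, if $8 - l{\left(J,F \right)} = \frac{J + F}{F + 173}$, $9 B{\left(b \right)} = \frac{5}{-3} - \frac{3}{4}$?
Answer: $- \frac{341121851}{27540} \approx -12386.0$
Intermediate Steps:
$B{\left(b \right)} = - \frac{29}{108}$ ($B{\left(b \right)} = \frac{\frac{5}{-3} - \frac{3}{4}}{9} = \frac{5 \left(- \frac{1}{3}\right) - \frac{3}{4}}{9} = \frac{- \frac{5}{3} - \frac{3}{4}}{9} = \frac{1}{9} \left(- \frac{29}{12}\right) = - \frac{29}{108}$)
$u{\left(O \right)} = 5 \left(-4 + O\right) \left(- \frac{29}{108} + O\right)$ ($u{\left(O \right)} = 5 \left(O - 4\right) \left(O - \frac{29}{108}\right) = 5 \left(-4 + O\right) \left(- \frac{29}{108} + O\right)$)
$l{\left(J,F \right)} = 8 - \frac{F + J}{173 + F}$ ($l{\left(J,F \right)} = 8 - \frac{J + F}{F + 173} = 8 - \frac{F + J}{173 + F}$)
$-12394 + l{\left(u{\left(5 \right)},82 \right)} = -12394 + \frac{1384 - \left(\frac{145}{27} + 5 \cdot 5^{2} - \frac{11525}{108}\right) + 7 \cdot 82}{173 + 82} = -12394 + \frac{1384 - \left(\frac{145}{27} + 5 \cdot 25 - \frac{11525}{108}\right) + 574}{255} = -12394 + \frac{1384 - \left(\frac{145}{27} + 125 - \frac{11525}{108}\right) + 574}{255} = -12394 + \frac{1384 - \frac{2555}{108} + 574}{255} = -12394 + \frac{1}{255} \cdot \frac{208909}{108} = -12394 + \frac{208909}{27540} = - \frac{341121851}{27540}$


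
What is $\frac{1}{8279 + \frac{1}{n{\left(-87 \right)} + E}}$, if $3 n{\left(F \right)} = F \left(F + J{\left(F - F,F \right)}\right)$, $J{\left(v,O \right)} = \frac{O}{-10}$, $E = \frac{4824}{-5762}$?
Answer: $\frac{976041}{8080643869} \approx 0.00012079$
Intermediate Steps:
$E = - \frac{36}{43}$ ($E = 4824 \left(- \frac{1}{5762}\right) = - \frac{36}{43} \approx -0.83721$)
$J{\left(v,O \right)} = - \frac{O}{10}$ ($J{\left(v,O \right)} = O \left(- \frac{1}{10}\right) = - \frac{O}{10}$)
$n{\left(F \right)} = \frac{3 F^{2}}{10}$ ($n{\left(F \right)} = \frac{F \left(F - \frac{F}{10}\right)}{3} = \frac{F \frac{9 F}{10}}{3} = \frac{\frac{9}{10} F^{2}}{3} = \frac{3 F^{2}}{10}$)
$\frac{1}{8279 + \frac{1}{n{\left(-87 \right)} + E}} = \frac{1}{8279 + \frac{1}{\frac{3 \left(-87\right)^{2}}{10} - \frac{36}{43}}} = \frac{1}{8279 + \frac{1}{\frac{3}{10} \cdot 7569 - \frac{36}{43}}} = \frac{1}{8279 + \frac{1}{\frac{22707}{10} - \frac{36}{43}}} = \frac{1}{8279 + \frac{1}{\frac{976041}{430}}} = \frac{1}{8279 + \frac{430}{976041}} = \frac{1}{\frac{8080643869}{976041}} = \frac{976041}{8080643869}$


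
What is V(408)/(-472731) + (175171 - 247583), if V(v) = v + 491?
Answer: -34231398071/472731 ≈ -72412.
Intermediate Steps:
V(v) = 491 + v
V(408)/(-472731) + (175171 - 247583) = (491 + 408)/(-472731) + (175171 - 247583) = 899*(-1/472731) - 72412 = -899/472731 - 72412 = -34231398071/472731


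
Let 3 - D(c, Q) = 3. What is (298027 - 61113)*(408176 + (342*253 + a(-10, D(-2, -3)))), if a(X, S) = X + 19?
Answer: 117203961854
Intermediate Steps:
D(c, Q) = 0 (D(c, Q) = 3 - 1*3 = 3 - 3 = 0)
a(X, S) = 19 + X
(298027 - 61113)*(408176 + (342*253 + a(-10, D(-2, -3)))) = (298027 - 61113)*(408176 + (342*253 + (19 - 10))) = 236914*(408176 + (86526 + 9)) = 236914*(408176 + 86535) = 236914*494711 = 117203961854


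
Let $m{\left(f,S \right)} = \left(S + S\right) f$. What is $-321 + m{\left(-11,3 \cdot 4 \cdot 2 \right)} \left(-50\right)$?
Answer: $26079$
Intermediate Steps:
$m{\left(f,S \right)} = 2 S f$
$-321 + m{\left(-11,3 \cdot 4 \cdot 2 \right)} \left(-50\right) = -321 + 2 \cdot 3 \cdot 4 \cdot 2 \left(-11\right) \left(-50\right) = -321 + 2 \cdot 12 \cdot 2 \left(-11\right) \left(-50\right) = -321 + 2 \cdot 24 \left(-11\right) \left(-50\right) = -321 - -26400 = -321 + 26400 = 26079$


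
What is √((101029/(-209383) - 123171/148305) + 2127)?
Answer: 9*√2811682021312220167745/10350848605 ≈ 46.105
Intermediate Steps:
√((101029/(-209383) - 123171/148305) + 2127) = √((101029*(-1/209383) - 123171*1/148305) + 2127) = √((-101029/209383 - 41057/49435) + 2127) = √(-13591006446/10350848605 + 2127) = √(22002663976389/10350848605) = 9*√2811682021312220167745/10350848605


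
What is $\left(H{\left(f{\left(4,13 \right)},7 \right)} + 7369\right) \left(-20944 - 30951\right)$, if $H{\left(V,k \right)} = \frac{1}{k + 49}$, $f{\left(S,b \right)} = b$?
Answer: $- \frac{21415250175}{56} \approx -3.8242 \cdot 10^{8}$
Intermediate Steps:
$H{\left(V,k \right)} = \frac{1}{49 + k}$
$\left(H{\left(f{\left(4,13 \right)},7 \right)} + 7369\right) \left(-20944 - 30951\right) = \left(\frac{1}{49 + 7} + 7369\right) \left(-20944 - 30951\right) = \left(\frac{1}{56} + 7369\right) \left(-51895\right) = \frac{412665}{56} \left(-51895\right) = - \frac{21415250175}{56}$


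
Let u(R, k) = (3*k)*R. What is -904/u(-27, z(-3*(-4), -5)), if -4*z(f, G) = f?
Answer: -904/243 ≈ -3.7202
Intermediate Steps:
z(f, G) = -f/4
u(R, k) = 3*R*k
-904/u(-27, z(-3*(-4), -5)) = -904/(3*(-27)*(-(-3)*(-4)/4)) = -904/(3*(-27)*(-1/4*12)) = -904/(3*(-27)*(-3)) = -904/243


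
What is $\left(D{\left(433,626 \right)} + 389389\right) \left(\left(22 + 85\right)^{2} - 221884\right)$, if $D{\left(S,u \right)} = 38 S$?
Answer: $-85403571705$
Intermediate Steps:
$\left(D{\left(433,626 \right)} + 389389\right) \left(\left(22 + 85\right)^{2} - 221884\right) = \left(38 \cdot 433 + 389389\right) \left(\left(22 + 85\right)^{2} - 221884\right) = \left(16454 + 389389\right) \left(107^{2} - 221884\right) = 405843 \left(11449 - 221884\right) = 405843 \left(-210435\right) = -85403571705$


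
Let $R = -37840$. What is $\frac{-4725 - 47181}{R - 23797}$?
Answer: $\frac{51906}{61637} \approx 0.84212$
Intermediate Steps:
$\frac{-4725 - 47181}{R - 23797} = \frac{-4725 - 47181}{-37840 - 23797} = - \frac{51906}{-61637} = \left(-51906\right) \left(- \frac{1}{61637}\right) = \frac{51906}{61637}$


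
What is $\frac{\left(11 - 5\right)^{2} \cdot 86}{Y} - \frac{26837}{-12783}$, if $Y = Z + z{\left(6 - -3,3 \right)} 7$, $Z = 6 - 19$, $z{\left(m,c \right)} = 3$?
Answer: $\frac{4973858}{12783} \approx 389.1$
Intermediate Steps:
$Z = -13$
$Y = 8$ ($Y = -13 + 3 \cdot 7 = -13 + 21 = 8$)
$\frac{\left(11 - 5\right)^{2} \cdot 86}{Y} - \frac{26837}{-12783} = \frac{\left(11 - 5\right)^{2} \cdot 86}{8} - \frac{26837}{-12783} = 6^{2} \cdot 86 \cdot \frac{1}{8} - - \frac{26837}{12783} = 36 \cdot 86 \cdot \frac{1}{8} + \frac{26837}{12783} = 3096 \cdot \frac{1}{8} + \frac{26837}{12783} = 387 + \frac{26837}{12783} = \frac{4973858}{12783}$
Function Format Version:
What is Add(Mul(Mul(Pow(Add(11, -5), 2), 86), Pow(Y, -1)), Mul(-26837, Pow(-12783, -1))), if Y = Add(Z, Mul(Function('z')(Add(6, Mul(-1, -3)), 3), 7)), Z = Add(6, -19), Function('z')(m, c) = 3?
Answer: Rational(4973858, 12783) ≈ 389.10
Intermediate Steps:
Z = -13
Y = 8 (Y = Add(-13, Mul(3, 7)) = Add(-13, 21) = 8)
Add(Mul(Mul(Pow(Add(11, -5), 2), 86), Pow(Y, -1)), Mul(-26837, Pow(-12783, -1))) = Add(Mul(Mul(Pow(Add(11, -5), 2), 86), Pow(8, -1)), Mul(-26837, Pow(-12783, -1))) = Add(Mul(Mul(Pow(6, 2), 86), Rational(1, 8)), Mul(-26837, Rational(-1, 12783))) = Add(Mul(Mul(36, 86), Rational(1, 8)), Rational(26837, 12783)) = Add(Mul(3096, Rational(1, 8)), Rational(26837, 12783)) = Add(387, Rational(26837, 12783)) = Rational(4973858, 12783)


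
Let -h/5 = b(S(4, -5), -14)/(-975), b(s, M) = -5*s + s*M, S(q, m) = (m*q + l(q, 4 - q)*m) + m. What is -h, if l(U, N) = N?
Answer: -95/39 ≈ -2.4359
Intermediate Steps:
S(q, m) = m + m*q + m*(4 - q) (S(q, m) = (m*q + (4 - q)*m) + m = (m*q + m*(4 - q)) + m = m + m*q + m*(4 - q))
b(s, M) = -5*s + M*s
h = 95/39 (h = -5*(5*(-5))*(-5 - 14)/(-975) = -5*(-25*(-19))*(-1)/975 = -2375*(-1)/975 = -5*(-19/39) = 95/39 ≈ 2.4359)
-h = -1*95/39 = -95/39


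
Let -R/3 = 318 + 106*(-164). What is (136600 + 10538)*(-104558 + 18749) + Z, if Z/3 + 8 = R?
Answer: -12625611072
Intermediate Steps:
R = 51198 (R = -3*(318 + 106*(-164)) = -3*(318 - 17384) = -3*(-17066) = 51198)
Z = 153570 (Z = -24 + 3*51198 = -24 + 153594 = 153570)
(136600 + 10538)*(-104558 + 18749) + Z = (136600 + 10538)*(-104558 + 18749) + 153570 = 147138*(-85809) + 153570 = -12625764642 + 153570 = -12625611072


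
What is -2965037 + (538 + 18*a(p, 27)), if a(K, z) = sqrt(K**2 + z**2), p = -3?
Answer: -2964499 + 54*sqrt(82) ≈ -2.9640e+6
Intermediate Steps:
-2965037 + (538 + 18*a(p, 27)) = -2965037 + (538 + 18*sqrt((-3)**2 + 27**2)) = -2965037 + (538 + 18*sqrt(9 + 729)) = -2965037 + (538 + 18*sqrt(738)) = -2965037 + (538 + 18*(3*sqrt(82))) = -2965037 + (538 + 54*sqrt(82)) = -2964499 + 54*sqrt(82)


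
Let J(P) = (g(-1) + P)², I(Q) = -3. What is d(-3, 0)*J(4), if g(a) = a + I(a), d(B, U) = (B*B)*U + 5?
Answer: 0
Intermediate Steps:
d(B, U) = 5 + U*B² (d(B, U) = B²*U + 5 = U*B² + 5 = 5 + U*B²)
g(a) = -3 + a (g(a) = a - 3 = -3 + a)
J(P) = (-4 + P)² (J(P) = ((-3 - 1) + P)² = (-4 + P)²)
d(-3, 0)*J(4) = (5 + 0*(-3)²)*(-4 + 4)² = (5 + 0*9)*0² = (5 + 0)*0 = 5*0 = 0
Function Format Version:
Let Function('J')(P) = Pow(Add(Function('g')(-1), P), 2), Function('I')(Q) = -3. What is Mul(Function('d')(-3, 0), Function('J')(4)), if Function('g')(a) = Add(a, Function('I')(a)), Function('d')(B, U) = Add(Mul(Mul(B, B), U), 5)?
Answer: 0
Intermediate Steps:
Function('d')(B, U) = Add(5, Mul(U, Pow(B, 2))) (Function('d')(B, U) = Add(Mul(Pow(B, 2), U), 5) = Add(Mul(U, Pow(B, 2)), 5) = Add(5, Mul(U, Pow(B, 2))))
Function('g')(a) = Add(-3, a) (Function('g')(a) = Add(a, -3) = Add(-3, a))
Function('J')(P) = Pow(Add(-4, P), 2) (Function('J')(P) = Pow(Add(Add(-3, -1), P), 2) = Pow(Add(-4, P), 2))
Mul(Function('d')(-3, 0), Function('J')(4)) = Mul(Add(5, Mul(0, Pow(-3, 2))), Pow(Add(-4, 4), 2)) = Mul(Add(5, Mul(0, 9)), Pow(0, 2)) = Mul(Add(5, 0), 0) = Mul(5, 0) = 0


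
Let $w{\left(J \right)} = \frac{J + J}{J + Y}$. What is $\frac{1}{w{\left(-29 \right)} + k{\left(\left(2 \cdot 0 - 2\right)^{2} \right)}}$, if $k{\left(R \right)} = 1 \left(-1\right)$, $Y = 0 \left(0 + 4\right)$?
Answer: $1$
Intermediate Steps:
$Y = 0$ ($Y = 0 \cdot 4 = 0$)
$k{\left(R \right)} = -1$
$w{\left(J \right)} = 2$ ($w{\left(J \right)} = \frac{J + J}{J + 0} = \frac{2 J}{J} = 2$)
$\frac{1}{w{\left(-29 \right)} + k{\left(\left(2 \cdot 0 - 2\right)^{2} \right)}} = \frac{1}{2 - 1} = 1^{-1} = 1$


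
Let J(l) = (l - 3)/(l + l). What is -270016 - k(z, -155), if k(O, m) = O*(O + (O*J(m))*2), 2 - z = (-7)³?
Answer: -15821461/31 ≈ -5.1037e+5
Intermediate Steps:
J(l) = (-3 + l)/(2*l) (J(l) = (-3 + l)/((2*l)) = (-3 + l)*(1/(2*l)) = (-3 + l)/(2*l))
z = 345 (z = 2 - 1*(-7)³ = 2 - 1*(-343) = 2 + 343 = 345)
k(O, m) = O*(O + O*(-3 + m)/m) (k(O, m) = O*(O + (O*((-3 + m)/(2*m)))*2) = O*(O + (O*(-3 + m)/(2*m))*2) = O*(O + O*(-3 + m)/m))
-270016 - k(z, -155) = -270016 - 345²*(-3 + 2*(-155))/(-155) = -270016 - 119025*(-1)*(-3 - 310)/155 = -270016 - 119025*(-1)*(-313)/155 = -270016 - 1*7450965/31 = -270016 - 7450965/31 = -15821461/31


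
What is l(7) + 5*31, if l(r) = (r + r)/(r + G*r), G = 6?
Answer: 1087/7 ≈ 155.29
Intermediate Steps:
l(r) = 2/7 (l(r) = (r + r)/(r + 6*r) = (2*r)/((7*r)) = (2*r)*(1/(7*r)) = 2/7)
l(7) + 5*31 = 2/7 + 5*31 = 2/7 + 155 = 1087/7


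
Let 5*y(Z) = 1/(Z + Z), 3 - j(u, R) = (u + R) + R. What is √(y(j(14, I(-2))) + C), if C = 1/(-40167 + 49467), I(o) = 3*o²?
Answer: I*√116529/6510 ≈ 0.052437*I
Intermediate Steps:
C = 1/9300 ≈ 0.00010753
j(u, R) = 3 - u - 2*R (j(u, R) = 3 - ((u + R) + R) = 3 - ((R + u) + R) = 3 - (u + 2*R) = 3 + (-u - 2*R) = 3 - u - 2*R)
y(Z) = 1/(10*Z) (y(Z) = 1/(5*(Z + Z)) = 1/(5*((2*Z))) = (1/(2*Z))/5 = 1/(10*Z))
√(y(j(14, I(-2))) + C) = √(1/(10*(3 - 1*14 - 6*(-2)²)) + 1/9300) = √(1/(10*(3 - 14 - 6*4)) + 1/9300) = √(1/(10*(3 - 14 - 2*12)) + 1/9300) = √(1/(10*(3 - 14 - 24)) + 1/9300) = √((⅒)/(-35) + 1/9300) = √((⅒)*(-1/35) + 1/9300) = √(-1/350 + 1/9300) = √(-179/65100) = I*√116529/6510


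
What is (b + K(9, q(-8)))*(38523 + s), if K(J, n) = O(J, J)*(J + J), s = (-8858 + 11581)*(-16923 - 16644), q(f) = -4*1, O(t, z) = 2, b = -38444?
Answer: 3509124566544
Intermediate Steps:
q(f) = -4
s = -91402941 (s = 2723*(-33567) = -91402941)
K(J, n) = 4*J (K(J, n) = 2*(J + J) = 2*(2*J) = 4*J)
(b + K(9, q(-8)))*(38523 + s) = (-38444 + 4*9)*(38523 - 91402941) = (-38444 + 36)*(-91364418) = -38408*(-91364418) = 3509124566544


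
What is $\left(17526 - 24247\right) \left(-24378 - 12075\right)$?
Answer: $245000613$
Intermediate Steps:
$\left(17526 - 24247\right) \left(-24378 - 12075\right) = \left(-6721\right) \left(-36453\right) = 245000613$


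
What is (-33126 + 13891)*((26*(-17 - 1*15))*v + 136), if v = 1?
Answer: 13387560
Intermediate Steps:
(-33126 + 13891)*((26*(-17 - 1*15))*v + 136) = (-33126 + 13891)*((26*(-17 - 1*15))*1 + 136) = -19235*((26*(-17 - 15))*1 + 136) = -19235*((26*(-32))*1 + 136) = -19235*(-832*1 + 136) = -19235*(-832 + 136) = -19235*(-696) = 13387560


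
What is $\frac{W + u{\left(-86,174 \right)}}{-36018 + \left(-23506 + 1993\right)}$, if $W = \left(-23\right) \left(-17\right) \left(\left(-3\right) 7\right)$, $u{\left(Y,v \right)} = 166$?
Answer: $\frac{8045}{57531} \approx 0.13984$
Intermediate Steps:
$W = -8211$ ($W = 391 \left(-21\right) = -8211$)
$\frac{W + u{\left(-86,174 \right)}}{-36018 + \left(-23506 + 1993\right)} = \frac{-8211 + 166}{-36018 + \left(-23506 + 1993\right)} = - \frac{8045}{-36018 - 21513} = - \frac{8045}{-57531} = \left(-8045\right) \left(- \frac{1}{57531}\right) = \frac{8045}{57531}$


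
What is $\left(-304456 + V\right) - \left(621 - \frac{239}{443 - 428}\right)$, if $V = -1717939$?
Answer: $- \frac{30345001}{15} \approx -2.023 \cdot 10^{6}$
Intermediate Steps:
$\left(-304456 + V\right) - \left(621 - \frac{239}{443 - 428}\right) = \left(-304456 - 1717939\right) - \left(621 - \frac{239}{443 - 428}\right) = -2022395 - \left(621 - \frac{239}{15}\right) = -2022395 + \left(-621 + 239 \cdot \frac{1}{15}\right) = -2022395 + \left(-621 + \frac{239}{15}\right) = -2022395 - \frac{9076}{15} = - \frac{30345001}{15}$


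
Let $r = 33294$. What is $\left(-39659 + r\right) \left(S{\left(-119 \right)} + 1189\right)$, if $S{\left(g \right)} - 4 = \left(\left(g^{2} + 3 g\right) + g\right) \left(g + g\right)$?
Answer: $20723402505$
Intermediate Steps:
$S{\left(g \right)} = 4 + 2 g \left(g^{2} + 4 g\right)$ ($S{\left(g \right)} = 4 + \left(\left(g^{2} + 3 g\right) + g\right) \left(g + g\right) = 4 + \left(g^{2} + 4 g\right) 2 g = 4 + 2 g \left(g^{2} + 4 g\right)$)
$\left(-39659 + r\right) \left(S{\left(-119 \right)} + 1189\right) = \left(-39659 + 33294\right) \left(\left(4 + 2 \left(-119\right)^{3} + 8 \left(-119\right)^{2}\right) + 1189\right) = - 6365 \left(\left(4 + 2 \left(-1685159\right) + 8 \cdot 14161\right) + 1189\right) = - 6365 \left(\left(4 - 3370318 + 113288\right) + 1189\right) = - 6365 \left(-3257026 + 1189\right) = \left(-6365\right) \left(-3255837\right) = 20723402505$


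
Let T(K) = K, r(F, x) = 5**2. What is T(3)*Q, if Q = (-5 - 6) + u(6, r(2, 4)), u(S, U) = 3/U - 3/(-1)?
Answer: -591/25 ≈ -23.640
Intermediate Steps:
r(F, x) = 25
u(S, U) = 3 + 3/U (u(S, U) = 3/U - 3*(-1) = 3/U + 3 = 3 + 3/U)
Q = -197/25 (Q = (-5 - 6) + (3 + 3/25) = -11 + (3 + 3*(1/25)) = -11 + (3 + 3/25) = -11 + 78/25 = -197/25 ≈ -7.8800)
T(3)*Q = 3*(-197/25) = -591/25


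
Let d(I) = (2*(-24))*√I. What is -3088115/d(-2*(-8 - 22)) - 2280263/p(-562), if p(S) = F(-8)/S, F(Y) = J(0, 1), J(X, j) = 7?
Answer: 1281507806/7 + 617623*√15/288 ≈ 1.8308e+8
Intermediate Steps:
F(Y) = 7
p(S) = 7/S
d(I) = -48*√I
-3088115/d(-2*(-8 - 22)) - 2280263/p(-562) = -3088115*(-√15/1440) - 2280263/(7/(-562)) = -3088115*(-√15/1440) - 2280263/(7*(-1/562)) = -3088115*(-√15/1440) - 2280263/(-7/562) = -3088115*(-√15/1440) - 2280263*(-562/7) = -3088115*(-√15/1440) + 1281507806/7 = -(-617623)*√15/288 + 1281507806/7 = 617623*√15/288 + 1281507806/7 = 1281507806/7 + 617623*√15/288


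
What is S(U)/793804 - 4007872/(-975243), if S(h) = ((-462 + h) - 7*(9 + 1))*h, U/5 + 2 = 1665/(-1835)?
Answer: 39050173872615557/9479066457470028 ≈ 4.1196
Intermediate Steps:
U = -5335/367 (U = -10 + 5*(1665/(-1835)) = -10 + 5*(1665*(-1/1835)) = -10 + 5*(-333/367) = -10 - 1665/367 = -5335/367 ≈ -14.537)
S(h) = h*(-532 + h) (S(h) = ((-462 + h) - 7*10)*h = ((-462 + h) - 70)*h = (-532 + h)*h = h*(-532 + h))
S(U)/793804 - 4007872/(-975243) = -5335*(-532 - 5335/367)/367/793804 - 4007872/(-975243) = -5335/367*(-200579/367)*(1/793804) - 4007872*(-1/975243) = (1070088965/134689)*(1/793804) + 4007872/975243 = 97280815/9719696996 + 4007872/975243 = 39050173872615557/9479066457470028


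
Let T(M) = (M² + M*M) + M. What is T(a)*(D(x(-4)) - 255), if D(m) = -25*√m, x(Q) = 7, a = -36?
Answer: -651780 - 63900*√7 ≈ -8.2084e+5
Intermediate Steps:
T(M) = M + 2*M² (T(M) = (M² + M²) + M = 2*M² + M = M + 2*M²)
T(a)*(D(x(-4)) - 255) = (-36*(1 + 2*(-36)))*(-25*√7 - 255) = (-36*(1 - 72))*(-255 - 25*√7) = (-36*(-71))*(-255 - 25*√7) = 2556*(-255 - 25*√7) = -651780 - 63900*√7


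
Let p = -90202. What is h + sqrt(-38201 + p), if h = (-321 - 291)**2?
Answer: 374544 + 3*I*sqrt(14267) ≈ 3.7454e+5 + 358.33*I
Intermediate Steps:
h = 374544 (h = (-612)**2 = 374544)
h + sqrt(-38201 + p) = 374544 + sqrt(-38201 - 90202) = 374544 + sqrt(-128403) = 374544 + 3*I*sqrt(14267)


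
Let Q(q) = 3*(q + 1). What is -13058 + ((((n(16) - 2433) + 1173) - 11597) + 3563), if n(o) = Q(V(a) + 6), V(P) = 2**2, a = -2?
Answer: -22319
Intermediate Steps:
V(P) = 4
Q(q) = 3 + 3*q (Q(q) = 3*(1 + q) = 3 + 3*q)
n(o) = 33 (n(o) = 3 + 3*(4 + 6) = 3 + 3*10 = 3 + 30 = 33)
-13058 + ((((n(16) - 2433) + 1173) - 11597) + 3563) = -13058 + ((((33 - 2433) + 1173) - 11597) + 3563) = -13058 + (((-2400 + 1173) - 11597) + 3563) = -13058 + ((-1227 - 11597) + 3563) = -13058 + (-12824 + 3563) = -13058 - 9261 = -22319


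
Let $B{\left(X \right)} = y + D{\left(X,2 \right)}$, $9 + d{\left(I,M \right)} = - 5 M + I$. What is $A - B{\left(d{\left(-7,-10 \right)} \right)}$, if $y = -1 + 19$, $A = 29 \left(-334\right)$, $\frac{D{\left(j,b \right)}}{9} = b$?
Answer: $-9722$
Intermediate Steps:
$D{\left(j,b \right)} = 9 b$
$A = -9686$
$d{\left(I,M \right)} = -9 + I - 5 M$ ($d{\left(I,M \right)} = -9 + \left(- 5 M + I\right) = -9 + \left(I - 5 M\right) = -9 + I - 5 M$)
$y = 18$
$B{\left(X \right)} = 36$ ($B{\left(X \right)} = 18 + 9 \cdot 2 = 18 + 18 = 36$)
$A - B{\left(d{\left(-7,-10 \right)} \right)} = -9686 - 36 = -9722$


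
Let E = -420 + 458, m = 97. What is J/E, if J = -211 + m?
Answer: -3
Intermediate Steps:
J = -114 (J = -211 + 97 = -114)
E = 38
J/E = -114/38 = -114*1/38 = -3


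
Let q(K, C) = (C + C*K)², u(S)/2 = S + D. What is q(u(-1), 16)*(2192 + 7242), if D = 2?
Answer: 21735936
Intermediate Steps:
u(S) = 4 + 2*S (u(S) = 2*(S + 2) = 2*(2 + S) = 4 + 2*S)
q(u(-1), 16)*(2192 + 7242) = (16²*(1 + (4 + 2*(-1)))²)*(2192 + 7242) = (256*(1 + (4 - 2))²)*9434 = (256*(1 + 2)²)*9434 = (256*3²)*9434 = (256*9)*9434 = 2304*9434 = 21735936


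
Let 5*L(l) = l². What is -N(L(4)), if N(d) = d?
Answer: -16/5 ≈ -3.2000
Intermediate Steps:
L(l) = l²/5
-N(L(4)) = -4²/5 = -16/5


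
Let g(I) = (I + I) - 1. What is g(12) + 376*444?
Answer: 166967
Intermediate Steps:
g(I) = -1 + 2*I (g(I) = 2*I - 1 = -1 + 2*I)
g(12) + 376*444 = (-1 + 2*12) + 376*444 = (-1 + 24) + 166944 = 23 + 166944 = 166967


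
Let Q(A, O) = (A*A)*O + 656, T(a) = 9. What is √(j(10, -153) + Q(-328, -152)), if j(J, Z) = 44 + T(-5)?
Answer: I*√16352059 ≈ 4043.8*I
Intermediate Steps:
Q(A, O) = 656 + O*A² (Q(A, O) = A²*O + 656 = O*A² + 656 = 656 + O*A²)
j(J, Z) = 53 (j(J, Z) = 44 + 9 = 53)
√(j(10, -153) + Q(-328, -152)) = √(53 + (656 - 152*(-328)²)) = √(53 + (656 - 152*107584)) = √(53 + (656 - 16352768)) = √(53 - 16352112) = √(-16352059) = I*√16352059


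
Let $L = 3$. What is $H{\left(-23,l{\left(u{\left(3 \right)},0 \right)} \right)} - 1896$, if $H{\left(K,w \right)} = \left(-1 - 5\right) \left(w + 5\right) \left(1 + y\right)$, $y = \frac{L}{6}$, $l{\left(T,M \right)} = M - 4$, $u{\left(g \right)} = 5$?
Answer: $-1905$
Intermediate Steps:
$l{\left(T,M \right)} = -4 + M$
$y = \frac{1}{2}$ ($y = \frac{3}{6} = 3 \cdot \frac{1}{6} = \frac{1}{2} \approx 0.5$)
$H{\left(K,w \right)} = -45 - 9 w$ ($H{\left(K,w \right)} = \left(-1 - 5\right) \left(w + 5\right) \left(1 + \frac{1}{2}\right) = - 6 \left(5 + w\right) \frac{3}{2} = \left(-30 - 6 w\right) \frac{3}{2} = -45 - 9 w$)
$H{\left(-23,l{\left(u{\left(3 \right)},0 \right)} \right)} - 1896 = \left(-45 - 9 \left(-4 + 0\right)\right) - 1896 = \left(-45 - -36\right) - 1896 = \left(-45 + 36\right) - 1896 = -9 - 1896 = -1905$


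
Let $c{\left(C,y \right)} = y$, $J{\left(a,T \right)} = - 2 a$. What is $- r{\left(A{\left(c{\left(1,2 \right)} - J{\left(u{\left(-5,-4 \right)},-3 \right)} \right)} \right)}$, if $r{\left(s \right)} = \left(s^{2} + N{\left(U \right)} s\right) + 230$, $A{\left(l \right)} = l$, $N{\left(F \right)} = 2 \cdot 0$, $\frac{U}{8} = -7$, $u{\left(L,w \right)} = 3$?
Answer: $-294$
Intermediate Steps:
$U = -56$ ($U = 8 \left(-7\right) = -56$)
$N{\left(F \right)} = 0$
$r{\left(s \right)} = 230 + s^{2}$ ($r{\left(s \right)} = \left(s^{2} + 0 s\right) + 230 = \left(s^{2} + 0\right) + 230 = s^{2} + 230 = 230 + s^{2}$)
$- r{\left(A{\left(c{\left(1,2 \right)} - J{\left(u{\left(-5,-4 \right)},-3 \right)} \right)} \right)} = - (230 + \left(2 - \left(-2\right) 3\right)^{2}) = - (230 + \left(2 - -6\right)^{2}) = - (230 + \left(2 + 6\right)^{2}) = - (230 + 8^{2}) = - (230 + 64) = \left(-1\right) 294 = -294$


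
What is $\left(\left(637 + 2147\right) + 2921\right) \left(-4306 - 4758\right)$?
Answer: $-51710120$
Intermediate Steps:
$\left(\left(637 + 2147\right) + 2921\right) \left(-4306 - 4758\right) = \left(2784 + 2921\right) \left(-9064\right) = 5705 \left(-9064\right) = -51710120$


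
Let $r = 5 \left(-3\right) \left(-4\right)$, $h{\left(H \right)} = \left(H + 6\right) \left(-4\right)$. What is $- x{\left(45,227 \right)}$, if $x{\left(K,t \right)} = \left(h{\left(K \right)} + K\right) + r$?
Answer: $99$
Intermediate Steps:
$h{\left(H \right)} = -24 - 4 H$ ($h{\left(H \right)} = \left(6 + H\right) \left(-4\right) = -24 - 4 H$)
$r = 60$ ($r = \left(-15\right) \left(-4\right) = 60$)
$x{\left(K,t \right)} = 36 - 3 K$ ($x{\left(K,t \right)} = \left(\left(-24 - 4 K\right) + K\right) + 60 = \left(-24 - 3 K\right) + 60 = 36 - 3 K$)
$- x{\left(45,227 \right)} = - (36 - 135) = \left(-1\right) \left(-99\right) = 99$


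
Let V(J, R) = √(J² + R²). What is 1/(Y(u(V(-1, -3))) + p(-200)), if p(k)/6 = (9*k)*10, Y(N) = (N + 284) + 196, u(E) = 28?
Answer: -1/107492 ≈ -9.3030e-6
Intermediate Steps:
Y(N) = 480 + N (Y(N) = (284 + N) + 196 = 480 + N)
p(k) = 540*k (p(k) = 6*((9*k)*10) = 6*(90*k) = 540*k)
1/(Y(u(V(-1, -3))) + p(-200)) = 1/((480 + 28) + 540*(-200)) = 1/(508 - 108000) = 1/(-107492) = -1/107492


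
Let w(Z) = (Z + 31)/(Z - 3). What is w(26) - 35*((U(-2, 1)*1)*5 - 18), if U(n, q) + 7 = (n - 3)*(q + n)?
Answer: 22597/23 ≈ 982.48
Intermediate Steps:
w(Z) = (31 + Z)/(-3 + Z)
U(n, q) = -7 + (-3 + n)*(n + q) (U(n, q) = -7 + (n - 3)*(q + n) = -7 + (-3 + n)*(n + q))
w(26) - 35*((U(-2, 1)*1)*5 - 18) = (31 + 26)/(-3 + 26) - 35*(((-7 + (-2)² - 3*(-2) - 3*1 - 2*1)*1)*5 - 18) = 57/23 - 35*(((-7 + 4 + 6 - 3 - 2)*1)*5 - 18) = (1/23)*57 - 35*(-2*1*5 - 18) = 57/23 - 35*(-2*5 - 18) = 57/23 - 35*(-10 - 18) = 57/23 - 35*(-28) = 57/23 + 980 = 22597/23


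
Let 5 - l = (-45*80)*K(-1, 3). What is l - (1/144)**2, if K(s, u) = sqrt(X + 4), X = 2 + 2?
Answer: 103679/20736 + 7200*sqrt(2) ≈ 10187.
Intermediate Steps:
X = 4
K(s, u) = 2*sqrt(2) (K(s, u) = sqrt(4 + 4) = sqrt(8) = 2*sqrt(2))
l = 5 + 7200*sqrt(2) (l = 5 - (-45*80)*2*sqrt(2) = 5 - (-3600)*2*sqrt(2) = 5 - (-7200)*sqrt(2) = 5 + 7200*sqrt(2) ≈ 10187.)
l - (1/144)**2 = (5 + 7200*sqrt(2)) - (1/144)**2 = (5 + 7200*sqrt(2)) - 1*1/20736 = (5 + 7200*sqrt(2)) - 1/20736 = 103679/20736 + 7200*sqrt(2)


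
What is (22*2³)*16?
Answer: 2816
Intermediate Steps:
(22*2³)*16 = (22*8)*16 = 176*16 = 2816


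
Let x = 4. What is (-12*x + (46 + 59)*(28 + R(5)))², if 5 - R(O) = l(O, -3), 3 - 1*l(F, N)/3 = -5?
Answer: 804609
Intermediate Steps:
l(F, N) = 24 (l(F, N) = 9 - 3*(-5) = 9 + 15 = 24)
R(O) = -19 (R(O) = 5 - 1*24 = 5 - 24 = -19)
(-12*x + (46 + 59)*(28 + R(5)))² = (-12*4 + (46 + 59)*(28 - 19))² = (-48 + 105*9)² = (-48 + 945)² = 897² = 804609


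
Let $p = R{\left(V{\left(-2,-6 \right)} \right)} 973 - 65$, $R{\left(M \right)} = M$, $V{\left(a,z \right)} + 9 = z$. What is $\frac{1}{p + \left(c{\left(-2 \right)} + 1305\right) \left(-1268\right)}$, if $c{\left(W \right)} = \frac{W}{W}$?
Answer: $- \frac{1}{1670668} \approx -5.9856 \cdot 10^{-7}$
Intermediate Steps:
$V{\left(a,z \right)} = -9 + z$
$c{\left(W \right)} = 1$
$p = -14660$ ($p = \left(-9 - 6\right) 973 - 65 = \left(-15\right) 973 - 65 = -14595 - 65 = -14660$)
$\frac{1}{p + \left(c{\left(-2 \right)} + 1305\right) \left(-1268\right)} = \frac{1}{-14660 + \left(1 + 1305\right) \left(-1268\right)} = \frac{1}{-14660 + 1306 \left(-1268\right)} = \frac{1}{-14660 - 1656008} = \frac{1}{-1670668} = - \frac{1}{1670668}$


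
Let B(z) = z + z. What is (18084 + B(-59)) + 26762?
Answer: 44728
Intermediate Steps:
B(z) = 2*z
(18084 + B(-59)) + 26762 = (18084 + 2*(-59)) + 26762 = (18084 - 118) + 26762 = 17966 + 26762 = 44728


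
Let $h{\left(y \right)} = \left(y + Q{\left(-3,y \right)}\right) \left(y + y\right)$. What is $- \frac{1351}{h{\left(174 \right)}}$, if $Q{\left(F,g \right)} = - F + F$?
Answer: $- \frac{1351}{60552} \approx -0.022311$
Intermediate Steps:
$Q{\left(F,g \right)} = 0$
$h{\left(y \right)} = 2 y^{2}$ ($h{\left(y \right)} = \left(y + 0\right) \left(y + y\right) = y 2 y = 2 y^{2}$)
$- \frac{1351}{h{\left(174 \right)}} = - \frac{1351}{2 \cdot 174^{2}} = - \frac{1351}{2 \cdot 30276} = - \frac{1351}{60552}$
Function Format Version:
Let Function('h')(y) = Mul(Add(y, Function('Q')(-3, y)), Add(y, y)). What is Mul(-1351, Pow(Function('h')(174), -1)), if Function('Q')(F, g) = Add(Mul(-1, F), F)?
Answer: Rational(-1351, 60552) ≈ -0.022311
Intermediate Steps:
Function('Q')(F, g) = 0
Function('h')(y) = Mul(2, Pow(y, 2)) (Function('h')(y) = Mul(Add(y, 0), Add(y, y)) = Mul(y, Mul(2, y)) = Mul(2, Pow(y, 2)))
Mul(-1351, Pow(Function('h')(174), -1)) = Mul(-1351, Pow(Mul(2, Pow(174, 2)), -1)) = Mul(-1351, Pow(Mul(2, 30276), -1)) = Mul(-1351, Pow(60552, -1)) = Mul(-1351, Rational(1, 60552)) = Rational(-1351, 60552)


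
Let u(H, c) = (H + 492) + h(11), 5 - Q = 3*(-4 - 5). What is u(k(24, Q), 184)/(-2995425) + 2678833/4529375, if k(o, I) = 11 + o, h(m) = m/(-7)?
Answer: 748707257759/1266290956875 ≈ 0.59126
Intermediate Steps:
h(m) = -m/7 (h(m) = m*(-1/7) = -m/7)
Q = 32 (Q = 5 - 3*(-4 - 5) = 5 - 3*(-9) = 5 - 1*(-27) = 5 + 27 = 32)
u(H, c) = 3433/7 + H (u(H, c) = (H + 492) - 1/7*11 = (492 + H) - 11/7 = 3433/7 + H)
u(k(24, Q), 184)/(-2995425) + 2678833/4529375 = (3433/7 + (11 + 24))/(-2995425) + 2678833/4529375 = (3433/7 + 35)*(-1/2995425) + 2678833*(1/4529375) = (3678/7)*(-1/2995425) + 2678833/4529375 = -1226/6989325 + 2678833/4529375 = 748707257759/1266290956875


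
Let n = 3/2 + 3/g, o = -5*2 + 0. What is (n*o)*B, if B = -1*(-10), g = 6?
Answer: -200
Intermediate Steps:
B = 10
o = -10 (o = -10 + 0 = -10)
n = 2 (n = 3/2 + 3/6 = 3*(½) + 3*(⅙) = 3/2 + ½ = 2)
(n*o)*B = (2*(-10))*10 = -20*10 = -200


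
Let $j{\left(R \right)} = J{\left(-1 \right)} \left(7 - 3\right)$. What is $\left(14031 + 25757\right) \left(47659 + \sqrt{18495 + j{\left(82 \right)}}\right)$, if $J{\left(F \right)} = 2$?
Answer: $1896256292 + 39788 \sqrt{18503} \approx 1.9017 \cdot 10^{9}$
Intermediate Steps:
$j{\left(R \right)} = 8$ ($j{\left(R \right)} = 2 \left(7 - 3\right) = 2 \cdot 4 = 8$)
$\left(14031 + 25757\right) \left(47659 + \sqrt{18495 + j{\left(82 \right)}}\right) = \left(14031 + 25757\right) \left(47659 + \sqrt{18495 + 8}\right) = 39788 \left(47659 + \sqrt{18503}\right) = 1896256292 + 39788 \sqrt{18503}$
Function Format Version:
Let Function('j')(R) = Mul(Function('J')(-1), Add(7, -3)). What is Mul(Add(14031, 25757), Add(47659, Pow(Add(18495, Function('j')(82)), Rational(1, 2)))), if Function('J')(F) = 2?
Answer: Add(1896256292, Mul(39788, Pow(18503, Rational(1, 2)))) ≈ 1.9017e+9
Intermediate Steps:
Function('j')(R) = 8 (Function('j')(R) = Mul(2, Add(7, -3)) = Mul(2, 4) = 8)
Mul(Add(14031, 25757), Add(47659, Pow(Add(18495, Function('j')(82)), Rational(1, 2)))) = Mul(Add(14031, 25757), Add(47659, Pow(Add(18495, 8), Rational(1, 2)))) = Mul(39788, Add(47659, Pow(18503, Rational(1, 2)))) = Add(1896256292, Mul(39788, Pow(18503, Rational(1, 2))))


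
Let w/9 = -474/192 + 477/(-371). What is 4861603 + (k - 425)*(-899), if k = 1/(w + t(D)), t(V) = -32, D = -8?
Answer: 77276284062/14737 ≈ 5.2437e+6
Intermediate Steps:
w = -7569/224 (w = 9*(-474/192 + 477/(-371)) = 9*(-474*1/192 + 477*(-1/371)) = 9*(-79/32 - 9/7) = 9*(-841/224) = -7569/224 ≈ -33.790)
k = -224/14737 (k = 1/(-7569/224 - 32) = 1/(-14737/224) = -224/14737 ≈ -0.015200)
4861603 + (k - 425)*(-899) = 4861603 + (-224/14737 - 425)*(-899) = 4861603 - 6263449/14737*(-899) = 4861603 + 5630840651/14737 = 77276284062/14737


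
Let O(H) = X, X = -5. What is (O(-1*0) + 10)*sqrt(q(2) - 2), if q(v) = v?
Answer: 0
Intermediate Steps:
O(H) = -5
(O(-1*0) + 10)*sqrt(q(2) - 2) = (-5 + 10)*sqrt(2 - 2) = 5*sqrt(0) = 5*0 = 0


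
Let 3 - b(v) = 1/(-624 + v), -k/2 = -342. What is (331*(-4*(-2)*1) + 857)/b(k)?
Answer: 210300/179 ≈ 1174.9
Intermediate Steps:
k = 684 (k = -2*(-342) = 684)
b(v) = 3 - 1/(-624 + v)
(331*(-4*(-2)*1) + 857)/b(k) = (331*(-4*(-2)*1) + 857)/(((-1873 + 3*684)/(-624 + 684))) = (331*(8*1) + 857)/(((-1873 + 2052)/60)) = (331*8 + 857)/(((1/60)*179)) = (2648 + 857)/(179/60) = 3505*(60/179) = 210300/179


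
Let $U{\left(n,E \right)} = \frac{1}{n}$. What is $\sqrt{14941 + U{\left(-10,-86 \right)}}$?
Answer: $\frac{3 \sqrt{166010}}{10} \approx 122.23$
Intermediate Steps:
$\sqrt{14941 + U{\left(-10,-86 \right)}} = \sqrt{14941 + \frac{1}{-10}} = \sqrt{14941 - \frac{1}{10}} = \sqrt{\frac{149409}{10}} = \frac{3 \sqrt{166010}}{10}$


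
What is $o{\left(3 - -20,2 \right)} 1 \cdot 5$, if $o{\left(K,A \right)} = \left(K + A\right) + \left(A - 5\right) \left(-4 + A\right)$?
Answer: $155$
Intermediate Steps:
$o{\left(K,A \right)} = A + K + \left(-5 + A\right) \left(-4 + A\right)$ ($o{\left(K,A \right)} = \left(A + K\right) + \left(-5 + A\right) \left(-4 + A\right) = A + K + \left(-5 + A\right) \left(-4 + A\right)$)
$o{\left(3 - -20,2 \right)} 1 \cdot 5 = \left(20 + \left(3 - -20\right) + 2^{2} - 16\right) 1 \cdot 5 = \left(20 + \left(3 + 20\right) + 4 - 16\right) 1 \cdot 5 = \left(20 + 23 + 4 - 16\right) 1 \cdot 5 = 31 \cdot 1 \cdot 5 = 31 \cdot 5 = 155$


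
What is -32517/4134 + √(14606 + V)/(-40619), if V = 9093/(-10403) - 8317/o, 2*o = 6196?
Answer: -10839/1378 - √15167202761287372506/1309089197786 ≈ -7.8687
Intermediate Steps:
o = 3098 (o = (½)*6196 = 3098)
V = -114691865/32228494 (V = 9093/(-10403) - 8317/3098 = 9093*(-1/10403) - 8317*1/3098 = -9093/10403 - 8317/3098 = -114691865/32228494 ≈ -3.5587)
-32517/4134 + √(14606 + V)/(-40619) = -32517/4134 + √(14606 - 114691865/32228494)/(-40619) = -32517*1/4134 + √(470614691499/32228494)*(-1/40619) = -10839/1378 + (√15167202761287372506/32228494)*(-1/40619) = -10839/1378 - √15167202761287372506/1309089197786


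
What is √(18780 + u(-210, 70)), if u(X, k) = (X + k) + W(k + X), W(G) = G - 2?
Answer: √18498 ≈ 136.01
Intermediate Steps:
W(G) = -2 + G
u(X, k) = -2 + 2*X + 2*k (u(X, k) = (X + k) + (-2 + (k + X)) = (X + k) + (-2 + (X + k)) = (X + k) + (-2 + X + k) = -2 + 2*X + 2*k)
√(18780 + u(-210, 70)) = √(18780 + (-2 + 2*(-210) + 2*70)) = √(18780 + (-2 - 420 + 140)) = √(18780 - 282) = √18498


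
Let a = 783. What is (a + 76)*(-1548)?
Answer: -1329732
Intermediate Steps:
(a + 76)*(-1548) = (783 + 76)*(-1548) = 859*(-1548) = -1329732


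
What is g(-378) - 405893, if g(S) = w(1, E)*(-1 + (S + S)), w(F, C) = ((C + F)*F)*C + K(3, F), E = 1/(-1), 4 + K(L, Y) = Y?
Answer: -403622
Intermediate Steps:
K(L, Y) = -4 + Y
E = -1
w(F, C) = -4 + F + C*F*(C + F) (w(F, C) = ((C + F)*F)*C + (-4 + F) = (F*(C + F))*C + (-4 + F) = C*F*(C + F) + (-4 + F) = -4 + F + C*F*(C + F))
g(S) = 3 - 6*S (g(S) = (-4 + 1 - 1*1**2 + 1*(-1)**2)*(-1 + (S + S)) = (-4 + 1 - 1*1 + 1*1)*(-1 + 2*S) = (-4 + 1 - 1 + 1)*(-1 + 2*S) = -3*(-1 + 2*S) = 3 - 6*S)
g(-378) - 405893 = (3 - 6*(-378)) - 405893 = (3 + 2268) - 405893 = 2271 - 405893 = -403622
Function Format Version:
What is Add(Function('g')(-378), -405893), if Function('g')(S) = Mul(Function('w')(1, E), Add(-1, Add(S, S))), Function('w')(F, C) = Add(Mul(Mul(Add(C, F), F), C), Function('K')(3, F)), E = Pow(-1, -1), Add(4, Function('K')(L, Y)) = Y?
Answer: -403622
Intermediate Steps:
Function('K')(L, Y) = Add(-4, Y)
E = -1
Function('w')(F, C) = Add(-4, F, Mul(C, F, Add(C, F))) (Function('w')(F, C) = Add(Mul(Mul(Add(C, F), F), C), Add(-4, F)) = Add(Mul(Mul(F, Add(C, F)), C), Add(-4, F)) = Add(Mul(C, F, Add(C, F)), Add(-4, F)) = Add(-4, F, Mul(C, F, Add(C, F))))
Function('g')(S) = Add(3, Mul(-6, S)) (Function('g')(S) = Mul(Add(-4, 1, Mul(-1, Pow(1, 2)), Mul(1, Pow(-1, 2))), Add(-1, Add(S, S))) = Mul(Add(-4, 1, Mul(-1, 1), Mul(1, 1)), Add(-1, Mul(2, S))) = Mul(Add(-4, 1, -1, 1), Add(-1, Mul(2, S))) = Mul(-3, Add(-1, Mul(2, S))) = Add(3, Mul(-6, S)))
Add(Function('g')(-378), -405893) = Add(Add(3, Mul(-6, -378)), -405893) = Add(Add(3, 2268), -405893) = Add(2271, -405893) = -403622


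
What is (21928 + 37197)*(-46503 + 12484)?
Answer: -2011373375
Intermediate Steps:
(21928 + 37197)*(-46503 + 12484) = 59125*(-34019) = -2011373375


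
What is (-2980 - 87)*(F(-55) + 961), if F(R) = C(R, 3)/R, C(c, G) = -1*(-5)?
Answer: -32418190/11 ≈ -2.9471e+6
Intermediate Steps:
C(c, G) = 5
F(R) = 5/R
(-2980 - 87)*(F(-55) + 961) = (-2980 - 87)*(5/(-55) + 961) = -3067*(5*(-1/55) + 961) = -3067*(-1/11 + 961) = -3067*10570/11 = -32418190/11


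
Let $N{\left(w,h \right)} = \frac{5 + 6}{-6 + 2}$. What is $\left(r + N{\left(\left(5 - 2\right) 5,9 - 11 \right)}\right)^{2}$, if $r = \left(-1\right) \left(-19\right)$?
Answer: $\frac{4225}{16} \approx 264.06$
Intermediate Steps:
$r = 19$
$N{\left(w,h \right)} = - \frac{11}{4}$ ($N{\left(w,h \right)} = \frac{11}{-4} = 11 \left(- \frac{1}{4}\right) = - \frac{11}{4}$)
$\left(r + N{\left(\left(5 - 2\right) 5,9 - 11 \right)}\right)^{2} = \left(19 - \frac{11}{4}\right)^{2} = \left(\frac{65}{4}\right)^{2} = \frac{4225}{16}$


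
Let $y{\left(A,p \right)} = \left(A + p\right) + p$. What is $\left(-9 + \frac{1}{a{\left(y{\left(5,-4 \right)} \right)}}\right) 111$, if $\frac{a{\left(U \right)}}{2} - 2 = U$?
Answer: $- \frac{2109}{2} \approx -1054.5$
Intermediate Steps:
$y{\left(A,p \right)} = A + 2 p$
$a{\left(U \right)} = 4 + 2 U$
$\left(-9 + \frac{1}{a{\left(y{\left(5,-4 \right)} \right)}}\right) 111 = \left(-9 + \frac{1}{4 + 2 \left(5 + 2 \left(-4\right)\right)}\right) 111 = \left(-9 + \frac{1}{4 + 2 \left(5 - 8\right)}\right) 111 = \left(-9 + \frac{1}{4 + 2 \left(-3\right)}\right) 111 = \left(-9 + \frac{1}{4 - 6}\right) 111 = \left(-9 + \frac{1}{-2}\right) 111 = \left(-9 - \frac{1}{2}\right) 111 = \left(- \frac{19}{2}\right) 111 = - \frac{2109}{2}$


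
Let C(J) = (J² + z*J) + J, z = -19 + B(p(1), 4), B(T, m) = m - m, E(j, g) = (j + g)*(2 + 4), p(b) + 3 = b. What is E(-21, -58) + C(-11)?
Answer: -155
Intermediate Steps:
p(b) = -3 + b
E(j, g) = 6*g + 6*j (E(j, g) = (g + j)*6 = 6*g + 6*j)
B(T, m) = 0
z = -19 (z = -19 + 0 = -19)
C(J) = J² - 18*J (C(J) = (J² - 19*J) + J = J² - 18*J)
E(-21, -58) + C(-11) = (6*(-58) + 6*(-21)) - 11*(-18 - 11) = (-348 - 126) - 11*(-29) = -474 + 319 = -155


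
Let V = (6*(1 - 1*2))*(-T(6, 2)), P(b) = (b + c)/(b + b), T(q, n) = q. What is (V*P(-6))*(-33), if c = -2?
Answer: -792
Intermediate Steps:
P(b) = (-2 + b)/(2*b) (P(b) = (b - 2)/(b + b) = (-2 + b)/((2*b)) = (-2 + b)*(1/(2*b)) = (-2 + b)/(2*b))
V = 36 (V = (6*(1 - 1*2))*(-1*6) = (6*(1 - 2))*(-6) = (6*(-1))*(-6) = -6*(-6) = 36)
(V*P(-6))*(-33) = (36*((1/2)*(-2 - 6)/(-6)))*(-33) = (36*((1/2)*(-1/6)*(-8)))*(-33) = (36*(2/3))*(-33) = 24*(-33) = -792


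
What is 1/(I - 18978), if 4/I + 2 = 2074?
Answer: -518/9830603 ≈ -5.2693e-5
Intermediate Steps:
I = 1/518 (I = 4/(-2 + 2074) = 4/2072 = 4*(1/2072) = 1/518 ≈ 0.0019305)
1/(I - 18978) = 1/(1/518 - 18978) = 1/(-9830603/518) = -518/9830603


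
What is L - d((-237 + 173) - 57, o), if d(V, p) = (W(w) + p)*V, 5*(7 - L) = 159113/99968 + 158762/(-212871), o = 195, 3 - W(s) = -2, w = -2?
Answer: 2575641674148673/106401440640 ≈ 24207.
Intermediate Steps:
W(s) = 5 (W(s) = 3 - 1*(-2) = 3 + 2 = 5)
L = 726810660673/106401440640 (L = 7 - (159113/99968 + 158762/(-212871))/5 = 7 - (159113*(1/99968) + 158762*(-1/212871))/5 = 7 - (159113/99968 - 158762/212871)/5 = 7 - ⅕*17999423807/21280288128 = 7 - 17999423807/106401440640 = 726810660673/106401440640 ≈ 6.8308)
d(V, p) = V*(5 + p) (d(V, p) = (5 + p)*V = V*(5 + p))
L - d((-237 + 173) - 57, o) = 726810660673/106401440640 - ((-237 + 173) - 57)*(5 + 195) = 726810660673/106401440640 - (-64 - 57)*200 = 726810660673/106401440640 - (-121)*200 = 726810660673/106401440640 - 1*(-24200) = 726810660673/106401440640 + 24200 = 2575641674148673/106401440640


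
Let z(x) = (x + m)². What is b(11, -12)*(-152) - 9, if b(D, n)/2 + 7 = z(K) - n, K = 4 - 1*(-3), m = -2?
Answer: -9129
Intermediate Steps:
K = 7 (K = 4 + 3 = 7)
z(x) = (-2 + x)² (z(x) = (x - 2)² = (-2 + x)²)
b(D, n) = 36 - 2*n (b(D, n) = -14 + 2*((-2 + 7)² - n) = -14 + 2*(5² - n) = -14 + 2*(25 - n) = -14 + (50 - 2*n) = 36 - 2*n)
b(11, -12)*(-152) - 9 = (36 - 2*(-12))*(-152) - 9 = (36 + 24)*(-152) - 9 = 60*(-152) - 9 = -9120 - 9 = -9129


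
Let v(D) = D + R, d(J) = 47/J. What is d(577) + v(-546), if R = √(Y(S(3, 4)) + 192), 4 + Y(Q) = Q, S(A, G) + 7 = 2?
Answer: -314995/577 + √183 ≈ -532.39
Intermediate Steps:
S(A, G) = -5 (S(A, G) = -7 + 2 = -5)
Y(Q) = -4 + Q
R = √183 (R = √((-4 - 5) + 192) = √(-9 + 192) = √183 ≈ 13.528)
v(D) = D + √183
d(577) + v(-546) = 47/577 + (-546 + √183) = -314995/577 + √183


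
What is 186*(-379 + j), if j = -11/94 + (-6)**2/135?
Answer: -16559549/235 ≈ -70466.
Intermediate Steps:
j = 211/1410 (j = -11*1/94 + 36*(1/135) = -11/94 + 4/15 = 211/1410 ≈ 0.14965)
186*(-379 + j) = 186*(-379 + 211/1410) = 186*(-534179/1410) = -16559549/235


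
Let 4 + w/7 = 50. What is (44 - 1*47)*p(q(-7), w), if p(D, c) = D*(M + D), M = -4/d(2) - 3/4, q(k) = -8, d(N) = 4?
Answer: -234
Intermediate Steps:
w = 322 (w = -28 + 7*50 = -28 + 350 = 322)
M = -7/4 (M = -4/4 - 3/4 = -4*¼ - 3*¼ = -1 - ¾ = -7/4 ≈ -1.7500)
p(D, c) = D*(-7/4 + D)
(44 - 1*47)*p(q(-7), w) = (44 - 1*47)*((¼)*(-8)*(-7 + 4*(-8))) = (44 - 47)*((¼)*(-8)*(-7 - 32)) = -3*(-8)*(-39)/4 = -3*78 = -234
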